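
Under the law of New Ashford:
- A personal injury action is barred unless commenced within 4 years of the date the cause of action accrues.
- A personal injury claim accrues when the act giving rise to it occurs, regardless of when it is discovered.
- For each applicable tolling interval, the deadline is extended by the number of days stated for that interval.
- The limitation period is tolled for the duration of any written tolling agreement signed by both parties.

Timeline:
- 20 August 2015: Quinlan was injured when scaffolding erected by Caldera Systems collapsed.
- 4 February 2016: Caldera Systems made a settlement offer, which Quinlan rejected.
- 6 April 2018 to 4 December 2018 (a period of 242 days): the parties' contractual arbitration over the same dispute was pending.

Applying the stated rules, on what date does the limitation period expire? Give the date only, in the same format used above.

20 August 2019

The limitation period began to run on 20 August 2015.
4 years from 20 August 2015 is 20 August 2019.
No stated provision tolls the period for a pending arbitration, so the interval from 6 April 2018 to 4 December 2018 has no effect on the deadline.
Nothing else in the chronology tolls or restarts the period.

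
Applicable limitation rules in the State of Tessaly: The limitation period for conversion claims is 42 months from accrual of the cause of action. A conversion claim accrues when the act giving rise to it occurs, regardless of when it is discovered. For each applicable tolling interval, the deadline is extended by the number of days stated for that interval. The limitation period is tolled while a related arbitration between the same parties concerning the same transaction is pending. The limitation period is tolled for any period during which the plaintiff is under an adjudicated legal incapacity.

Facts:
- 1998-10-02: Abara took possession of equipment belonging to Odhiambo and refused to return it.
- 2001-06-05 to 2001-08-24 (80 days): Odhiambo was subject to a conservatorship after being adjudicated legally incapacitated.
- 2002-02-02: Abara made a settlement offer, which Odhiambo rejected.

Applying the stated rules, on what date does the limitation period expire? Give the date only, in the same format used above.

2002-06-21

The limitation period began to run on 1998-10-02.
Adding the 42 months base period to 1998-10-02 gives a deadline of 2002-04-02, before any tolling.
The plaintiff's legal incapacity from 2001-06-05 to 2001-08-24 tolled the period for 80 days, extending the deadline to 2002-06-21.
The other events in the timeline have no effect on the limitation period under the stated rules.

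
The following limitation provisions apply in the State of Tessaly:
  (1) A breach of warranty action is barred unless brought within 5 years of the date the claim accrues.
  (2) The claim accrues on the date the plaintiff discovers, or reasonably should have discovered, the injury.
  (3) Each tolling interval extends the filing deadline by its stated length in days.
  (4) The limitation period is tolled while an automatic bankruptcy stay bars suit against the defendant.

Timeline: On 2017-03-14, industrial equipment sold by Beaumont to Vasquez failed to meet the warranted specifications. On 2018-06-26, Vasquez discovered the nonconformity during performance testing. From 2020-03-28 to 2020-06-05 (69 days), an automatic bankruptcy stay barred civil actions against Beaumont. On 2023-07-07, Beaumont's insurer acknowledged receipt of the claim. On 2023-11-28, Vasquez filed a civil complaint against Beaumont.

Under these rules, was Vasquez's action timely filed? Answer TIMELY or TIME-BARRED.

TIME-BARRED

Under the discovery rule, the claim accrued on 2018-06-26, when Vasquez discovered the injury — not on the 2017-03-14 date of the underlying act.
5 years from 2018-06-26 is 2023-06-26.
The automatic bankruptcy stay from 2020-03-28 to 2020-06-05 tolled the period for 69 days, extending the deadline to 2023-09-03.
None of the other events listed affects the running of the period under the stated rules.
Filing on 2023-11-28 missed the 2023-09-03 deadline — the action is time-barred.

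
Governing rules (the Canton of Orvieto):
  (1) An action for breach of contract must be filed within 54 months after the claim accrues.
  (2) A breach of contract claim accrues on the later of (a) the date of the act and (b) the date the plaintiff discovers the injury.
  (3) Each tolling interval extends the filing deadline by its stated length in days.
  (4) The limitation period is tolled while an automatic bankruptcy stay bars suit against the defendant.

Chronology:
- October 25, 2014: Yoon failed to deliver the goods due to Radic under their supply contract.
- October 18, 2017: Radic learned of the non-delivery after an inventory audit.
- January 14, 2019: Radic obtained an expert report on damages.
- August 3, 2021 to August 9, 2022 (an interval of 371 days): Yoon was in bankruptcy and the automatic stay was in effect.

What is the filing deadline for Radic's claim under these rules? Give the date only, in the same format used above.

The claim accrued on October 18, 2017 — the later of the October 25, 2014 act and the October 18, 2017 discovery.
54 months from October 18, 2017 is April 18, 2022.
Because the automatic bankruptcy stay ran from August 3, 2021 to August 9, 2022, the deadline is extended by 371 days to April 24, 2023.
The other events in the timeline have no effect on the limitation period under the stated rules.

April 24, 2023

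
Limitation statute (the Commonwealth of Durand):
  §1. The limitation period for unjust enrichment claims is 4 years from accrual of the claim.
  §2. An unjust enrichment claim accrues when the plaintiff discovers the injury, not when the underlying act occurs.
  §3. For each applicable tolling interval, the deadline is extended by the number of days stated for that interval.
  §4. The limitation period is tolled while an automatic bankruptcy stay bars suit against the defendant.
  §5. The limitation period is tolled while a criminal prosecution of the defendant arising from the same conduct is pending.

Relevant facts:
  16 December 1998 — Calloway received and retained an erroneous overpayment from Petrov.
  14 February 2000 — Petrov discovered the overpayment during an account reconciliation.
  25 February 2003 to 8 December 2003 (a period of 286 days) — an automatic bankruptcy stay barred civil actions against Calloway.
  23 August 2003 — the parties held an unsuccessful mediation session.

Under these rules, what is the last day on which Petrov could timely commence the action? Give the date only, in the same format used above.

26 November 2004

Accrual is tied to discovery, so the period began on 14 February 2000 rather than on 16 December 1998 when the act occurred.
4 years from 14 February 2000 is 14 February 2004.
Because the automatic bankruptcy stay ran from 25 February 2003 to 8 December 2003, the deadline is extended by 286 days to 26 November 2004.
Nothing else in the chronology tolls or restarts the period.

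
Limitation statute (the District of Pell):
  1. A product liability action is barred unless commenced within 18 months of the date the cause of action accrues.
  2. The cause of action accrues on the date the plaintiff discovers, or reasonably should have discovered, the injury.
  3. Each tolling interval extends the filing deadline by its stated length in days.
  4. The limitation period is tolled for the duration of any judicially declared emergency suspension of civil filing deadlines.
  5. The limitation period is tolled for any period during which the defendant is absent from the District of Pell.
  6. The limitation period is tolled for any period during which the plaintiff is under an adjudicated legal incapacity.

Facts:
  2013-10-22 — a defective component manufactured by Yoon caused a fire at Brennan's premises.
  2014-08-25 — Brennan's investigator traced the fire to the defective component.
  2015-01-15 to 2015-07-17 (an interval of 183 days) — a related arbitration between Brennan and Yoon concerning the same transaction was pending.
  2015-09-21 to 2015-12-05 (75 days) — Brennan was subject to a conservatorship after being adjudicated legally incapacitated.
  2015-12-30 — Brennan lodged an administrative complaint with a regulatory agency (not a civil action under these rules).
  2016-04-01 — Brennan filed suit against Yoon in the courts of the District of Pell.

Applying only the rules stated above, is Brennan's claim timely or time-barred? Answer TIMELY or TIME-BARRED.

TIMELY

Accrual is tied to discovery, so the period began on 2014-08-25 rather than on 2013-10-22 when the act occurred.
The untolled deadline — 18 months after 2014-08-25 — is 2016-02-25.
Because the plaintiff's legal incapacity ran from 2015-09-21 to 2015-12-05, the deadline is extended by 75 days to 2016-05-10.
No stated provision tolls the period for a pending arbitration, so the interval from 2015-01-15 to 2015-07-17 has no effect on the deadline.
Nothing else in the chronology tolls or restarts the period.
Brennan filed on 2016-04-01, before the 2016-05-10 deadline, so the action is timely.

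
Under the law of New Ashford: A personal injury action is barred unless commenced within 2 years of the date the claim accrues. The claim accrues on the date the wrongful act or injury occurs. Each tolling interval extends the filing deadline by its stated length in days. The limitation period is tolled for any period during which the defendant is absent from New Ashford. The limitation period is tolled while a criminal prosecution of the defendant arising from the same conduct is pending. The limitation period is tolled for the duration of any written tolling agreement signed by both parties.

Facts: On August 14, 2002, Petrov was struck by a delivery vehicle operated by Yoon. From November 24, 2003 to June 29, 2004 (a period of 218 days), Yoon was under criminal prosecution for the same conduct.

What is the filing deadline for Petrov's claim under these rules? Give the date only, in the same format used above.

March 20, 2005

The limitation period began to run on August 14, 2002.
2 years from August 14, 2002 is August 14, 2004.
The period was tolled for 218 days by the pending criminal prosecution (November 24, 2003 to June 29, 2004), pushing the deadline to March 20, 2005.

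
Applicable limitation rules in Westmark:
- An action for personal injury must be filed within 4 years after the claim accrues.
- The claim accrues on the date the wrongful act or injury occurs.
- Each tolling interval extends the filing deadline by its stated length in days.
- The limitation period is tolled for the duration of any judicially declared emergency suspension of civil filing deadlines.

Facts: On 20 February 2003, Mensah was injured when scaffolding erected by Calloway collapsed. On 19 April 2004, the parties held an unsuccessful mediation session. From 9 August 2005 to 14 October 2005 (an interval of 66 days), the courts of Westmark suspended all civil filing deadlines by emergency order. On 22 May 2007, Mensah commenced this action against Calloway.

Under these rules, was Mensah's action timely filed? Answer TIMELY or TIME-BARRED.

The claim accrued on 20 February 2003, the date of the act.
4 years from 20 February 2003 is 20 February 2007.
The period was tolled for 66 days by the emergency suspension of filing deadlines (9 August 2005 to 14 October 2005), pushing the deadline to 27 April 2007.
None of the other events listed affects the running of the period under the stated rules.
Filing on 22 May 2007 missed the 27 April 2007 deadline — the action is time-barred.

TIME-BARRED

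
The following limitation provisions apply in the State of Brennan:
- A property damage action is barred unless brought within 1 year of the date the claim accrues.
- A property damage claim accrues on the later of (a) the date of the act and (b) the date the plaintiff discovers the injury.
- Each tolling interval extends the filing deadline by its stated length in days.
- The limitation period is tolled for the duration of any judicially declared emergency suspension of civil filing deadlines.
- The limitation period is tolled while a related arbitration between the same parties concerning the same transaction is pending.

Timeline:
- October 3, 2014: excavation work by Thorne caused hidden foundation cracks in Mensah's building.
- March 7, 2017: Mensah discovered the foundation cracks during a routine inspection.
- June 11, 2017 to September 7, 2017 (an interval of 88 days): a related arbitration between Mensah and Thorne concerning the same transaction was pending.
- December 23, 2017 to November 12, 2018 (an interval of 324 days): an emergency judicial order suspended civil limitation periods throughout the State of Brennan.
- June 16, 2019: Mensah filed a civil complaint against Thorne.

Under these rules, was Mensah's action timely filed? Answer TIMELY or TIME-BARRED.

TIME-BARRED

Taking the later of the act (October 3, 2014) and discovery (March 7, 2017), the claim accrued on March 7, 2017.
Adding the 1 year base period to March 7, 2017 gives a deadline of March 7, 2018, before any tolling.
Because the pending related arbitration ran from June 11, 2017 to September 7, 2017, the deadline is extended by 88 days to June 3, 2018.
The emergency suspension of filing deadlines from December 23, 2017 to November 12, 2018 tolled the period for 324 days, extending the deadline to April 23, 2019.
Mensah filed on June 16, 2019, after the April 23, 2019 deadline, so the action is time-barred.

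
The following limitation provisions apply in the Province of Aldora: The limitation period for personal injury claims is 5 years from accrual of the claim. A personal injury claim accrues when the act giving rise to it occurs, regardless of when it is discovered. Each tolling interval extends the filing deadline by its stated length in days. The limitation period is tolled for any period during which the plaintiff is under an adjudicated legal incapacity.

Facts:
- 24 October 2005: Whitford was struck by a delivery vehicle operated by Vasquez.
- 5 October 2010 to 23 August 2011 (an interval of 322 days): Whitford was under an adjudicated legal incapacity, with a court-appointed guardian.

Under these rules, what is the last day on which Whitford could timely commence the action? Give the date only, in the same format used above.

11 September 2011

The limitation period began to run on 24 October 2005.
Adding the 5 years base period to 24 October 2005 gives a deadline of 24 October 2010, before any tolling.
The plaintiff's legal incapacity from 5 October 2010 to 23 August 2011 tolled the period for 322 days, extending the deadline to 11 September 2011.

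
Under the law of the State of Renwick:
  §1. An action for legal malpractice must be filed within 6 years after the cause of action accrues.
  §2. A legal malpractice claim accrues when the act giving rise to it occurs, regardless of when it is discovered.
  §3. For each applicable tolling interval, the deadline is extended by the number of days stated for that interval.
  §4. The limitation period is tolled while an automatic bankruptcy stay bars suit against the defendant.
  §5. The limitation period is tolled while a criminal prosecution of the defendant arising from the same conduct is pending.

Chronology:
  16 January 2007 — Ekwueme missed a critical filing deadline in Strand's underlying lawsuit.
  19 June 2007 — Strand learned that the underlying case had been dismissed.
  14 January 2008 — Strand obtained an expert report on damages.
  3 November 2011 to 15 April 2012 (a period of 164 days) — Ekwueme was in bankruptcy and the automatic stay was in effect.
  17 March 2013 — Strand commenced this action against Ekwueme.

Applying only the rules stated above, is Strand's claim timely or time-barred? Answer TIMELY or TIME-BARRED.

TIMELY

Because the rule ties accrual to occurrence, the claim accrued on 16 January 2007, not on the 19 June 2007 discovery date.
The untolled deadline — 6 years after 16 January 2007 — is 16 January 2013.
Because the automatic bankruptcy stay ran from 3 November 2011 to 15 April 2012, the deadline is extended by 164 days to 29 June 2013.
Nothing else in the chronology tolls or restarts the period.
Filing on 17 March 2013 beat the 29 June 2013 deadline — the action is timely.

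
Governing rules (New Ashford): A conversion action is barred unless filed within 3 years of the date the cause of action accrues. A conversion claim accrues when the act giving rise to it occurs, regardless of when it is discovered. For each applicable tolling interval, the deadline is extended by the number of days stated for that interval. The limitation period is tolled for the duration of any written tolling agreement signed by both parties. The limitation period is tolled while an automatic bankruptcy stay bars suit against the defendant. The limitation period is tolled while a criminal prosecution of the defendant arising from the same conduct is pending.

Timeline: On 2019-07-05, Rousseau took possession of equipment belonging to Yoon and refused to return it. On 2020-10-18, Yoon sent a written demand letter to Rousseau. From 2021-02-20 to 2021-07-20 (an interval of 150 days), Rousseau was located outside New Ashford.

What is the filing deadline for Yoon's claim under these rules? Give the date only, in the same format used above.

The cause of action accrued on 2019-07-05, the date of the act.
The untolled deadline — 3 years after 2019-07-05 — is 2022-07-05.
No stated provision tolls the period for the defendant's absence, so the interval from 2021-02-20 to 2021-07-20 has no effect on the deadline.
The other events in the timeline have no effect on the limitation period under the stated rules.

2022-07-05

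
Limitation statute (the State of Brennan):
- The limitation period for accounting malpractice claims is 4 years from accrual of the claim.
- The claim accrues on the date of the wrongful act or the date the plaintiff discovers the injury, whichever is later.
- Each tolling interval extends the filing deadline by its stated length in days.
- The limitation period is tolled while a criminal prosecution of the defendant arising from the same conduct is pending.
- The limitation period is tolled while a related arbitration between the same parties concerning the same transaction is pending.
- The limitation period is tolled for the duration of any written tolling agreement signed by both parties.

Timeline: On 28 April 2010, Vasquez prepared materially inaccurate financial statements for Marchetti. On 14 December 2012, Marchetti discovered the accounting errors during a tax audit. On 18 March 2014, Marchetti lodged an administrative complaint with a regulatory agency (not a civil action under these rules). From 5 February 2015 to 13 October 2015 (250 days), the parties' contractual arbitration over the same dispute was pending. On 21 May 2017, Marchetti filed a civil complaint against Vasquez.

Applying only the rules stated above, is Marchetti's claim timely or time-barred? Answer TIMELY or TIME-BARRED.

The claim accrued on 14 December 2012 — the later of the 28 April 2010 act and the 14 December 2012 discovery.
4 years from 14 December 2012 is 14 December 2016.
The period was tolled for 250 days by the pending related arbitration (5 February 2015 to 13 October 2015), pushing the deadline to 21 August 2017.
None of the other events listed affects the running of the period under the stated rules.
Filing on 21 May 2017 beat the 21 August 2017 deadline — the action is timely.

TIMELY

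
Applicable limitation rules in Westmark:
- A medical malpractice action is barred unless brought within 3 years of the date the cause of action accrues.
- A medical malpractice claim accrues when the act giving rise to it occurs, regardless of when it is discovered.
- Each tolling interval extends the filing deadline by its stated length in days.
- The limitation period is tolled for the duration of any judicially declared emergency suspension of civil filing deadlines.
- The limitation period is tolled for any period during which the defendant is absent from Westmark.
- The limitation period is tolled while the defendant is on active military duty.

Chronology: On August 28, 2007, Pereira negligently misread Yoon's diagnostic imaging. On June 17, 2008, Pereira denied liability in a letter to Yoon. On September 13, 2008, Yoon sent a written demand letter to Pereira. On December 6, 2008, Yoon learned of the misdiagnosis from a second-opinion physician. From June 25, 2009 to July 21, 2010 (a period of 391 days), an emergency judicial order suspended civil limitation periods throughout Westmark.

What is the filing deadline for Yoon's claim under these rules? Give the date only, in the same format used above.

September 23, 2011

Because the rule ties accrual to occurrence, the claim accrued on August 28, 2007, not on the December 6, 2008 discovery date.
The untolled deadline — 3 years after August 28, 2007 — is August 28, 2010.
The emergency suspension of filing deadlines from June 25, 2009 to July 21, 2010 tolled the period for 391 days, extending the deadline to September 23, 2011.
The other events in the timeline have no effect on the limitation period under the stated rules.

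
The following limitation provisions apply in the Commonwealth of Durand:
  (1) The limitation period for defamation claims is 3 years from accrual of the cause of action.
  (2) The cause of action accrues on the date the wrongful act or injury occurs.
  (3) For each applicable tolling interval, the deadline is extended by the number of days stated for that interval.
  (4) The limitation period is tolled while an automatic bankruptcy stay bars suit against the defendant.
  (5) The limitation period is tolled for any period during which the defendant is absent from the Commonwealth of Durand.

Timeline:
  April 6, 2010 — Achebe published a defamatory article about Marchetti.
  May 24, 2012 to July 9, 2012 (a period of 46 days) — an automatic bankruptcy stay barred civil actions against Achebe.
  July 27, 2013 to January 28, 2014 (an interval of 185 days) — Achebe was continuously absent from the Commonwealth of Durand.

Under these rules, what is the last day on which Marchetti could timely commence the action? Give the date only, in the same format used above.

May 22, 2013

The limitation period began to run on April 6, 2010.
The untolled deadline — 3 years after April 6, 2010 — is April 6, 2013.
The automatic bankruptcy stay from May 24, 2012 to July 9, 2012 tolled the period for 46 days, extending the deadline to May 22, 2013.
The defendant's absence from the jurisdiction starting July 27, 2013 came too late — the period had run on May 22, 2013 — and so does not extend the deadline.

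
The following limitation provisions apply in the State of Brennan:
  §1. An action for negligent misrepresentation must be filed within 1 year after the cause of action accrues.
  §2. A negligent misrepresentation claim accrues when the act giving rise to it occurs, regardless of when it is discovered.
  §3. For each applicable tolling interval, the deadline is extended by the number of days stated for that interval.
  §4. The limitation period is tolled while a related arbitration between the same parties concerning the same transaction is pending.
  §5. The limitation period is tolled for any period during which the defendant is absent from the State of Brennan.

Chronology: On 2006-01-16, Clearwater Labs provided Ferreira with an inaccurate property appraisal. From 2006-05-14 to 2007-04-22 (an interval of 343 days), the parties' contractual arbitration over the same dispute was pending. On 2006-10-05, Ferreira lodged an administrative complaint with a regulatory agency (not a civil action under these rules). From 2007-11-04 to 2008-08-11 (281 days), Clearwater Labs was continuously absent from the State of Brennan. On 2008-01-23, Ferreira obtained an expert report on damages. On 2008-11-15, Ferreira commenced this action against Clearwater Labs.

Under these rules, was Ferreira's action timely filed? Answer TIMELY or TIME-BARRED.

The cause of action accrued on 2006-01-16, the date of the act.
Adding the 1 year base period to 2006-01-16 gives a deadline of 2007-01-16, before any tolling.
The period was tolled for 343 days by the pending related arbitration (2006-05-14 to 2007-04-22), pushing the deadline to 2007-12-25.
The defendant's absence from the jurisdiction from 2007-11-04 to 2008-08-11 tolled the period for 281 days, extending the deadline to 2008-10-01.
Nothing else in the chronology tolls or restarts the period.
The 2008-11-15 filing falls after the 2008-10-01 deadline; the claim is time-barred.

TIME-BARRED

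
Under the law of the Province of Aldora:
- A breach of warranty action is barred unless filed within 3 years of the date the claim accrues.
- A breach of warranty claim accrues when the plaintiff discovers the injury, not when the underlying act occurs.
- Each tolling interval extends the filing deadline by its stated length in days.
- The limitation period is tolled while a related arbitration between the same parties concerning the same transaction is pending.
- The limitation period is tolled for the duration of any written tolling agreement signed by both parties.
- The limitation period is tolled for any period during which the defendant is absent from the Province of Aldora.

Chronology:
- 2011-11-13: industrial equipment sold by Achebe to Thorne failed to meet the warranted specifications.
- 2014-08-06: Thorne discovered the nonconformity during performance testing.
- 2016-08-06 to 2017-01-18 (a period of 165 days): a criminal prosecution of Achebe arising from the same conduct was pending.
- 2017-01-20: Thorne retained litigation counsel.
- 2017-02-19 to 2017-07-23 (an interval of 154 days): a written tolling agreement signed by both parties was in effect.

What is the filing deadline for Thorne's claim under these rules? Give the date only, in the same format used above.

Under the discovery rule, the claim accrued on 2014-08-06, when Thorne discovered the injury — not on the 2011-11-13 date of the underlying act.
Adding the 3 years base period to 2014-08-06 gives a deadline of 2017-08-06, before any tolling.
The period was tolled for 154 days by the written tolling agreement (2017-02-19 to 2017-07-23), pushing the deadline to 2018-01-07.
Although a criminal prosecution ran from 2016-08-06 to 2017-01-18, the stated rules do not make that a tolling event, so it is disregarded.
The other events in the timeline have no effect on the limitation period under the stated rules.

2018-01-07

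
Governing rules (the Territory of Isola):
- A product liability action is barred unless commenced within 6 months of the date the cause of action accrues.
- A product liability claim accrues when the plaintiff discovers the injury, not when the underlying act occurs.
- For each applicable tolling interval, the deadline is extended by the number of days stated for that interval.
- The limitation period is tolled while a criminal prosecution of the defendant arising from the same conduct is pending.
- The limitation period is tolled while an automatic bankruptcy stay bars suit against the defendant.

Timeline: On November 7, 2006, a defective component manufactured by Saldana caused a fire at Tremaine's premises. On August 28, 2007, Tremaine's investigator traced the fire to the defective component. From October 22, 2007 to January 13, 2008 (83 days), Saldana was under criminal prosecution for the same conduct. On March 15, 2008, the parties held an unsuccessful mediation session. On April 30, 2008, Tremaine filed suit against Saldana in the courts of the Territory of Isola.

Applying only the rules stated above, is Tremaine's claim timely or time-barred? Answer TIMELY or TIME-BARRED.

TIMELY

Under the discovery rule, the claim accrued on August 28, 2007, when Tremaine discovered the injury — not on the November 7, 2006 date of the underlying act.
Adding the 6 months base period to August 28, 2007 gives a deadline of February 28, 2008, before any tolling.
The period was tolled for 83 days by the pending criminal prosecution (October 22, 2007 to January 13, 2008), pushing the deadline to May 21, 2008.
Nothing else in the chronology tolls or restarts the period.
The April 30, 2008 filing precedes the May 21, 2008 deadline; the claim is timely.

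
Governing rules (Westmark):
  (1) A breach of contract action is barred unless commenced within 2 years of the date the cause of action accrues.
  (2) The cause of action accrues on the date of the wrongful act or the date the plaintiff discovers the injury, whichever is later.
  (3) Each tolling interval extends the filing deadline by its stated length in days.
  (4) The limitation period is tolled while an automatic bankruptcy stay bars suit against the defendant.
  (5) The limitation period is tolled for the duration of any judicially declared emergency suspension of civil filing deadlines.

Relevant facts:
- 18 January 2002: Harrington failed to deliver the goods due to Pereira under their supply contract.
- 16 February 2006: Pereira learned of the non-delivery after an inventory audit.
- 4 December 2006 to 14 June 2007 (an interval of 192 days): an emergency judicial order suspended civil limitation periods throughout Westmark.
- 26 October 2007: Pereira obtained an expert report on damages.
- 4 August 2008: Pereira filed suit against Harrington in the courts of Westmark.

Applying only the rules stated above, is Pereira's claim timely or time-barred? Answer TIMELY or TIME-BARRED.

Taking the later of the act (18 January 2002) and discovery (16 February 2006), the claim accrued on 16 February 2006.
The untolled deadline — 2 years after 16 February 2006 — is 16 February 2008.
The period was tolled for 192 days by the emergency suspension of filing deadlines (4 December 2006 to 14 June 2007), pushing the deadline to 26 August 2008.
The other events in the timeline have no effect on the limitation period under the stated rules.
Filing on 4 August 2008 beat the 26 August 2008 deadline — the action is timely.

TIMELY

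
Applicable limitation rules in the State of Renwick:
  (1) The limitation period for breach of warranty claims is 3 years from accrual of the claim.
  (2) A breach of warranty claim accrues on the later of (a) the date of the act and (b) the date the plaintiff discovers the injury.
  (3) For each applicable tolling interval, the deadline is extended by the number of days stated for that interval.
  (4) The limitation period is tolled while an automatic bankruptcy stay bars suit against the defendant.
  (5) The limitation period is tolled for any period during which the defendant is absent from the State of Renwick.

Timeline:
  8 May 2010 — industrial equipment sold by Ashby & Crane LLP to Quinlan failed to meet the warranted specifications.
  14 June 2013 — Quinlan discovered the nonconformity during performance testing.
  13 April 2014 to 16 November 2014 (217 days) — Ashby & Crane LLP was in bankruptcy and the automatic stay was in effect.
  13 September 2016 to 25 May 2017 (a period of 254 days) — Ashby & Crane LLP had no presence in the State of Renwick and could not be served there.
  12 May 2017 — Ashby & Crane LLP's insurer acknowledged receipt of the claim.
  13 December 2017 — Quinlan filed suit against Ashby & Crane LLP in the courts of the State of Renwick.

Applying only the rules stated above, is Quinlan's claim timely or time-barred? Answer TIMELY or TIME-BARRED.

Taking the later of the act (8 May 2010) and discovery (14 June 2013), the claim accrued on 14 June 2013.
Adding the 3 years base period to 14 June 2013 gives a deadline of 14 June 2016, before any tolling.
The period was tolled for 217 days by the automatic bankruptcy stay (13 April 2014 to 16 November 2014), pushing the deadline to 17 January 2017.
The period was tolled for 254 days by the defendant's absence from the jurisdiction (13 September 2016 to 25 May 2017), pushing the deadline to 28 September 2017.
The other events in the timeline have no effect on the limitation period under the stated rules.
Quinlan filed on 13 December 2017, after the 28 September 2017 deadline, so the action is time-barred.

TIME-BARRED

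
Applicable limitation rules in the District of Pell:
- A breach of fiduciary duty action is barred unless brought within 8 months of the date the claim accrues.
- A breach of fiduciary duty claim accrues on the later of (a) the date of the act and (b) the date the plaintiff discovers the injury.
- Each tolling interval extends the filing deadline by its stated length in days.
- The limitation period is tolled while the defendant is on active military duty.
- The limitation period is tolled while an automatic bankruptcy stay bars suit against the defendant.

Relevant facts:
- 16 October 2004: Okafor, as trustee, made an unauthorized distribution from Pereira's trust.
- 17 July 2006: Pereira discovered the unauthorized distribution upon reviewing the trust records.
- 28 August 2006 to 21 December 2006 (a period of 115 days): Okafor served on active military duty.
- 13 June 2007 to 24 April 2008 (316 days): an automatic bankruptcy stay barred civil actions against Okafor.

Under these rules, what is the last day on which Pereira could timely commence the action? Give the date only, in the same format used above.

21 May 2008

The claim accrued on 17 July 2006 — the later of the 16 October 2004 act and the 17 July 2006 discovery.
The untolled deadline — 8 months after 17 July 2006 — is 17 March 2007.
The period was tolled for 115 days by the defendant's active military service (28 August 2006 to 21 December 2006), pushing the deadline to 10 July 2007.
Because the automatic bankruptcy stay ran from 13 June 2007 to 24 April 2008, the deadline is extended by 316 days to 21 May 2008.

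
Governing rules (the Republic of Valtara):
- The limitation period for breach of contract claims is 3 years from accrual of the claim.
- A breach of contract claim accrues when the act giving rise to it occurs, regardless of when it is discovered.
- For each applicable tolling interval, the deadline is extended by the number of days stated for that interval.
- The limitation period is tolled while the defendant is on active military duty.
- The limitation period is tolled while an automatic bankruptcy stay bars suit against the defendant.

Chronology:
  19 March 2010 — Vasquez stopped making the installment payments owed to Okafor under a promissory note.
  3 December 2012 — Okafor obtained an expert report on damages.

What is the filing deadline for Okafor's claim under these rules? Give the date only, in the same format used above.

19 March 2013

The limitation period began to run on 19 March 2010.
Adding the 3 years base period to 19 March 2010 gives a deadline of 19 March 2013, before any tolling.
The other events in the timeline have no effect on the limitation period under the stated rules.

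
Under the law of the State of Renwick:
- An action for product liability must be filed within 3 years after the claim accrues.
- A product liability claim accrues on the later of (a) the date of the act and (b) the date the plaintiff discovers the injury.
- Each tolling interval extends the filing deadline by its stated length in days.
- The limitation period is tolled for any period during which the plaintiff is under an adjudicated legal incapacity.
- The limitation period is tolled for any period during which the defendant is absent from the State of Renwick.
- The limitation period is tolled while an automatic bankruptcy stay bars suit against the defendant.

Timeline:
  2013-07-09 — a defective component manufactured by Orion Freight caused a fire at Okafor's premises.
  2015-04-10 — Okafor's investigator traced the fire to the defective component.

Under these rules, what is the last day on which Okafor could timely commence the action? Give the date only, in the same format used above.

Because discovery on 2015-04-10 post-dates the 2013-07-09 act, accrual under the later-of rule falls on 2015-04-10.
Adding the 3 years base period to 2015-04-10 gives a deadline of 2018-04-10, before any tolling.

2018-04-10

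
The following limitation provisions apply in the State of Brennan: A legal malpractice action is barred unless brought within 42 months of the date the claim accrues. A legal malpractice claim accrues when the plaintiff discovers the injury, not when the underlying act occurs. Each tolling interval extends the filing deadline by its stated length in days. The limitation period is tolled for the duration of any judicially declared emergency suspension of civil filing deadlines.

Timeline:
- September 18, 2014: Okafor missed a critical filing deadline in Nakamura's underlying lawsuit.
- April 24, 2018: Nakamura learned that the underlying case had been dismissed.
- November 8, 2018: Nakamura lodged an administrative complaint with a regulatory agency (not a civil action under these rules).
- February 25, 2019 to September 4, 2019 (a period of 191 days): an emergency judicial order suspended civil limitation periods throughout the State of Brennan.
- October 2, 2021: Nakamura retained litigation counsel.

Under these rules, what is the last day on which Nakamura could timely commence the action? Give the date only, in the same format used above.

May 3, 2022

Under the discovery rule, the claim accrued on April 24, 2018, when Nakamura discovered the injury — not on the September 18, 2014 date of the underlying act.
42 months from April 24, 2018 is October 24, 2021.
The emergency suspension of filing deadlines from February 25, 2019 to September 4, 2019 tolled the period for 191 days, extending the deadline to May 3, 2022.
The other events in the timeline have no effect on the limitation period under the stated rules.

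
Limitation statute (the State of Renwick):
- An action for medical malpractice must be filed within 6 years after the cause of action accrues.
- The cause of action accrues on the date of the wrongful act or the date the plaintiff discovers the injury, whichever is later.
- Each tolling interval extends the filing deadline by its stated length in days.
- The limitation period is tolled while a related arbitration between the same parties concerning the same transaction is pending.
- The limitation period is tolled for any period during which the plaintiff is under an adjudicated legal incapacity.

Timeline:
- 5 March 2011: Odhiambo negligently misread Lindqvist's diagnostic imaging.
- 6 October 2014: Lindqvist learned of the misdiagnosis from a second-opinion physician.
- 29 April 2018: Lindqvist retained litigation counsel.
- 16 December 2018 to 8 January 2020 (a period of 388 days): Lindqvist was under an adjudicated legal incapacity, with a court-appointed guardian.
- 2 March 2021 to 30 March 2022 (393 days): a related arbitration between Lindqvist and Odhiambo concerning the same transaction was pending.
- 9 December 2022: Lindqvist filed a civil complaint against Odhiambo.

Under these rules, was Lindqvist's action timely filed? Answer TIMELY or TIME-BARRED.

Because discovery on 6 October 2014 post-dates the 5 March 2011 act, accrual under the later-of rule falls on 6 October 2014.
The untolled deadline — 6 years after 6 October 2014 — is 6 October 2020.
Because the plaintiff's legal incapacity ran from 16 December 2018 to 8 January 2020, the deadline is extended by 388 days to 29 October 2021.
Because the pending related arbitration ran from 2 March 2021 to 30 March 2022, the deadline is extended by 393 days to 26 November 2022.
None of the other events listed affects the running of the period under the stated rules.
The 9 December 2022 filing falls after the 26 November 2022 deadline; the claim is time-barred.

TIME-BARRED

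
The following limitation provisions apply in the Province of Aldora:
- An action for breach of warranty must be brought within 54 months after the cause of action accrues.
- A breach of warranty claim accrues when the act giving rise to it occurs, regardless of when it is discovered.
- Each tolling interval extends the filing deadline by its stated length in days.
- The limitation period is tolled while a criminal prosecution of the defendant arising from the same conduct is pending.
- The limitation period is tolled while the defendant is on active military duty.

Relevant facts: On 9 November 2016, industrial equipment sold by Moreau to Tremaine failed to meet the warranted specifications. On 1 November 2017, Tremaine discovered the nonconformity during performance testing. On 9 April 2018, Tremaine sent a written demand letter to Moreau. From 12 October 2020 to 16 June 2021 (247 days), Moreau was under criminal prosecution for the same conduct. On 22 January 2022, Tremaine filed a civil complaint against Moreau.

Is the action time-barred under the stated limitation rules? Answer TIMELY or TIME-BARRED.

Accrual is governed by the date of the act, so the period began to run on 9 November 2016; the later discovery on 1 November 2017 is irrelevant under the stated rule.
The untolled deadline — 54 months after 9 November 2016 — is 9 May 2021.
Because the pending criminal prosecution ran from 12 October 2020 to 16 June 2021, the deadline is extended by 247 days to 11 January 2022.
The other events in the timeline have no effect on the limitation period under the stated rules.
Tremaine filed on 22 January 2022, after the 11 January 2022 deadline, so the action is time-barred.

TIME-BARRED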